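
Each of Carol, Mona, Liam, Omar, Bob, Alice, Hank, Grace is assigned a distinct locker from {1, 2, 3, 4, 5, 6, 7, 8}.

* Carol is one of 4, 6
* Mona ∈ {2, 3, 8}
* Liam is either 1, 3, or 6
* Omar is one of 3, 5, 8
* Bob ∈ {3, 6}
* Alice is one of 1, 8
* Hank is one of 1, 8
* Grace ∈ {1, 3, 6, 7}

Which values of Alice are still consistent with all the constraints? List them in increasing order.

The 8 variables together cover exactly {1, 2, 3, 4, 5, 6, 7, 8} — 8 values for 8 variables — and 2 appears only in Mona's list, so Mona = 2.
The 7 still-open variables together cover exactly {1, 3, 4, 5, 6, 7, 8} — 7 values for 7 variables — and 4 appears only in Carol's list, so Carol = 4.
The 6 still-open variables draw from only 6 values {1, 3, 5, 6, 7, 8}, so each is used; only Omar can be 5, hence Omar = 5.
Among the 5 still-open variables, 7 fits only Grace (and all 5 values in {1, 3, 6, 7, 8} must be used), so Grace = 7.
The 2 variables Alice and Hank are confined to {1, 8}, which locks those values in; drop them from Liam.
No further eliminations apply; Alice can still be any of 1, 8.

1, 8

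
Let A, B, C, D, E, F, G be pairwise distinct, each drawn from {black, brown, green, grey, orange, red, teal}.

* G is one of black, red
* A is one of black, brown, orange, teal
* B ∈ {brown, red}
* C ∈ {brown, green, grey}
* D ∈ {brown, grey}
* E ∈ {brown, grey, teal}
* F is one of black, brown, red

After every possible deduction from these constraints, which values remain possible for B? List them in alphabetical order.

brown, red

Among the 7 variables, green fits only C (and all 7 values in {black, brown, green, grey, orange, red, teal} must be used), so C = green.
The 6 still-open variables together cover exactly {black, brown, grey, orange, red, teal} — 6 values for 6 variables — and orange appears only in A's list, so A = orange.
The 5 still-open variables together cover exactly {black, brown, grey, red, teal} — 5 values for 5 variables — and teal appears only in E's list, so E = teal.
Among the 4 still-open variables, grey fits only D (and all 4 values in {black, brown, grey, red} must be used), so D = grey.
No further eliminations apply; B can still be any of brown, red.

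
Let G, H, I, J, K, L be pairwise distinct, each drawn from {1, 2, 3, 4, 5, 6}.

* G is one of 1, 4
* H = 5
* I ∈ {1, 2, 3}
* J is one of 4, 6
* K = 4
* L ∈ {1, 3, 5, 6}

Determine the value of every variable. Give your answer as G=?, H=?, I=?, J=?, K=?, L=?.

G=1, H=5, I=2, J=6, K=4, L=3

H must be 5 (only option left). Strike 5 from L.
K has just one choice, so K = 4. Strike 4 from G, J.
That leaves G = 1. Eliminate 1 elsewhere: I, L.
That leaves J = 6. So L can't be 6.
L has just one choice, so L = 3. So I can't be 3.
I has just one choice, so I = 2.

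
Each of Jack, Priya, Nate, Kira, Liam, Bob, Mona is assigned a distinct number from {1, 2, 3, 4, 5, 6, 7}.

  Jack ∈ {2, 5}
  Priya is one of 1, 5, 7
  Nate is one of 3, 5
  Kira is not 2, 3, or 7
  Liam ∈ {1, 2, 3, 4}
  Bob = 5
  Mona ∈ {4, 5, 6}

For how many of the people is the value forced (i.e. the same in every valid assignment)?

Bob's domain is down to {5}, so Bob = 5. Eliminate 5 elsewhere: Jack, Priya, Nate, Kira, Mona.
Jack has just one choice, so Jack = 2. So Liam can't be 2.
That leaves Nate = 3. Strike 3 from Liam.
The 4 still-open variables draw from only 4 values {1, 4, 6, 7}, so each is used; only Priya can be 7, hence Priya = 7.
Determined: Jack=2, Priya=7, Nate=3, Bob=5. The other people each still have more than one consistent value. That makes 4.

4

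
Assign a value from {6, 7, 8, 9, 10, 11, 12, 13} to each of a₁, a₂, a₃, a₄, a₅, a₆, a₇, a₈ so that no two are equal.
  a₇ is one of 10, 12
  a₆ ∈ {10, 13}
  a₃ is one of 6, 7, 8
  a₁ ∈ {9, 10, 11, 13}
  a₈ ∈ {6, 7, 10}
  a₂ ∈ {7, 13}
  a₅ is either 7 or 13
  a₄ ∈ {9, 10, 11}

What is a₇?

Among the 8 variables, 8 fits only a₃ (and all 8 values in {6, 7, 8, 9, 10, 11, 12, 13} must be used), so a₃ = 8.
The 7 still-open variables together cover exactly {6, 7, 9, 10, 11, 12, 13} — 7 values for 7 variables — and 6 appears only in a₈'s list, so a₈ = 6.
The 6 still-open variables draw from only 6 values {7, 9, 10, 11, 12, 13}, so each is used; only a₇ can be 12, hence a₇ = 12.

12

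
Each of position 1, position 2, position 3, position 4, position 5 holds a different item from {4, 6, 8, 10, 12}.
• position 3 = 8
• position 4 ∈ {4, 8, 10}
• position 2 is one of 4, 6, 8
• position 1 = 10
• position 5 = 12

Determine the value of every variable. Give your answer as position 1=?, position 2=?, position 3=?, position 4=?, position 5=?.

position 1=10, position 2=6, position 3=8, position 4=4, position 5=12

position 1 has just one choice, so position 1 = 10. Remove 10 from position 4.
position 3's domain is down to {8}, so position 3 = 8. Strike 8 from position 2, position 4.
position 4 must be 4 (only option left). So position 2 can't be 4.
position 5 has just one choice, so position 5 = 12.
position 2 has just one choice, so position 2 = 6.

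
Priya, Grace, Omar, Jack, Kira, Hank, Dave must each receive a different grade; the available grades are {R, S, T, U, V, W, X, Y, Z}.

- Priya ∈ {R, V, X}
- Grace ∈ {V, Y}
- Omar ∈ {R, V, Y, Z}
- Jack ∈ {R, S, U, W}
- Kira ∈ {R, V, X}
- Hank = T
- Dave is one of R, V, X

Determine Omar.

Z

Hank must be T (only option left).
Priya, Kira, Dave share exactly the 3 values {R, V, X}; by pigeonhole those values go to them, so strike R, V, X from Grace, Omar, Jack.
Grace has just one choice, so Grace = Y. Eliminate Y elsewhere: Omar.
So Omar = Z.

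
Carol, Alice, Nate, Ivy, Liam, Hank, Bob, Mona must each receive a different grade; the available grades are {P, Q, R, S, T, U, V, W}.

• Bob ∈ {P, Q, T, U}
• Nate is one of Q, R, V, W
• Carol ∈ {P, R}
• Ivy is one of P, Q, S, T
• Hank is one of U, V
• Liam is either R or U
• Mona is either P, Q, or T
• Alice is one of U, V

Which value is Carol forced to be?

The 8 variables draw from only 8 values {P, Q, R, S, T, U, V, W}, so each is used; only Ivy can be S, hence Ivy = S.
The 7 still-open variables together cover exactly {P, Q, R, T, U, V, W} — 7 values for 7 variables — and W appears only in Nate's list, so Nate = W.
Alice and Hank share exactly the 2 values {U, V}; by pigeonhole those values go to them, so strike U, V from Liam, Bob.
Liam must be R (only option left). So Carol can't be R.
So Carol = P.

P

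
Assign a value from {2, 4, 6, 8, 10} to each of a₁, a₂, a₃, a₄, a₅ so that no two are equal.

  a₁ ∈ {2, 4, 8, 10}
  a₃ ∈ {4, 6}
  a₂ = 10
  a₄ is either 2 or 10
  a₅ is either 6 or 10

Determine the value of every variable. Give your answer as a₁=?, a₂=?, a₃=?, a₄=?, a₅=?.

a₂ has just one choice, so a₂ = 10. Remove 10 from a₁, a₄, a₅.
a₄ has just one choice, so a₄ = 2. Eliminate 2 elsewhere: a₁.
a₅ has just one choice, so a₅ = 6. Strike 6 from a₃.
a₃ has just one choice, so a₃ = 4. So a₁ can't be 4.
a₁'s domain is down to {8}, so a₁ = 8.

a₁=8, a₂=10, a₃=4, a₄=2, a₅=6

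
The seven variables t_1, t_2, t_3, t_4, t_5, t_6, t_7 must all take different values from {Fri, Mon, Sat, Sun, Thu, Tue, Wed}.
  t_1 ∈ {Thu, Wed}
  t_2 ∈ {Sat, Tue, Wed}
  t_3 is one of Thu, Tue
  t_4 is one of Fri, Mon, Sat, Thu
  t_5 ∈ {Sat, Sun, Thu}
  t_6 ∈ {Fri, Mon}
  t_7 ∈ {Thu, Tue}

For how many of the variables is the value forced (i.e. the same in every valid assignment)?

3

The 7 variables together cover exactly {Fri, Mon, Sat, Sun, Thu, Tue, Wed} — 7 values for 7 variables — and Sun appears only in t_5's list, so t_5 = Sun.
The 2 variables t_3 and t_7 are confined to {Thu, Tue}, which locks those values in; drop them from t_1, t_2, t_4.
t_1's domain is down to {Wed}, so t_1 = Wed. Eliminate Wed elsewhere: t_2.
t_2's domain is down to {Sat}, so t_2 = Sat. Eliminate Sat elsewhere: t_4.
Determined: t_1=Wed, t_2=Sat, t_5=Sun. The other variables each still have more than one consistent value. That makes 3.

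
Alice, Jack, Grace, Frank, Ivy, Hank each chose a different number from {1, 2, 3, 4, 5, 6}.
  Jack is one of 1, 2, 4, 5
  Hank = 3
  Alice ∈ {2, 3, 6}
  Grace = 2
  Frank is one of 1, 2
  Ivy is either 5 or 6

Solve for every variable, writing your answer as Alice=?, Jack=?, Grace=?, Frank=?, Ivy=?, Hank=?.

Grace has just one choice, so Grace = 2. So Alice, Jack, Frank can't be 2.
Frank's domain is down to {1}, so Frank = 1. Strike 1 from Jack.
Hank has just one choice, so Hank = 3. Remove 3 from Alice.
Alice has just one choice, so Alice = 6. Eliminate 6 elsewhere: Ivy.
Ivy must be 5 (only option left). Eliminate 5 elsewhere: Jack.
Jack must be 4 (only option left).

Alice=6, Jack=4, Grace=2, Frank=1, Ivy=5, Hank=3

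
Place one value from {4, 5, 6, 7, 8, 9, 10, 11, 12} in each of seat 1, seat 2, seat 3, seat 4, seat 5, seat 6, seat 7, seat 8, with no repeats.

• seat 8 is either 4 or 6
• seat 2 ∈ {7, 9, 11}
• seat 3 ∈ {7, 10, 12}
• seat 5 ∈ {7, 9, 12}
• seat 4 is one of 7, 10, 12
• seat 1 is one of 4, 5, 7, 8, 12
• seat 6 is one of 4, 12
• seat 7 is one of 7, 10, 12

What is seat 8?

seat 3, seat 4, seat 7 share exactly the 3 values {7, 10, 12}; by pigeonhole those values go to them, so strike 7, 10, 12 from seat 1, seat 2, seat 5, seat 6.
seat 5's domain is down to {9}, so seat 5 = 9. So seat 2 can't be 9.
seat 6 must be 4 (only option left). Remove 4 from seat 1, seat 8.
So seat 8 = 6.

6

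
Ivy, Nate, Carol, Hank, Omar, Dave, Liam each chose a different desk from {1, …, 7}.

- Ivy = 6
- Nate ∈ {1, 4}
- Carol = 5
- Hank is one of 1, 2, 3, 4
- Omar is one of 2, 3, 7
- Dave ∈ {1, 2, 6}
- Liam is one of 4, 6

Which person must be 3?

Hank

Ivy's domain is down to {6}, so Ivy = 6. Strike 6 from Dave, Liam.
Carol's domain is down to {5}, so Carol = 5.
Liam's domain is down to {4}, so Liam = 4. Remove 4 from Nate, Hank.
Nate must be 1 (only option left). Eliminate 1 elsewhere: Hank, Dave.
Dave's domain is down to {2}, so Dave = 2. Eliminate 2 elsewhere: Hank, Omar.
So 3 goes to Hank.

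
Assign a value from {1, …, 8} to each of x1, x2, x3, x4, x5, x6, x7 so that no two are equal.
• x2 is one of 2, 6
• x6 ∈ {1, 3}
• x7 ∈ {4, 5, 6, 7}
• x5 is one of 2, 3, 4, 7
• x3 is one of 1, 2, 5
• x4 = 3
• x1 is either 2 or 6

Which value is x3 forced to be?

x4 must be 3 (only option left). Eliminate 3 elsewhere: x5, x6.
That leaves x6 = 1. So x3 can't be 1.
The 2 variables x1 and x2 are confined to {2, 6}, which locks those values in; drop them from x3, x5, x7.
So x3 = 5.

5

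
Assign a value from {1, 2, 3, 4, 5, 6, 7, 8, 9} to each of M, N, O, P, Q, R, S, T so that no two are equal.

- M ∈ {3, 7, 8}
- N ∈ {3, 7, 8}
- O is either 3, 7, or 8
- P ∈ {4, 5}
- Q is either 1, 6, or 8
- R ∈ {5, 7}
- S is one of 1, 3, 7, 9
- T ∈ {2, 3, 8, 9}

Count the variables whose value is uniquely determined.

M, N, O between them cover only {3, 7, 8} — a naked triple. Remove those values from Q, R, S, T.
R's domain is down to {5}, so R = 5. So P can't be 5.
P's domain is down to {4}, so P = 4.
Determined: P=4, R=5. The other variables each still have more than one consistent value. That makes 2.

2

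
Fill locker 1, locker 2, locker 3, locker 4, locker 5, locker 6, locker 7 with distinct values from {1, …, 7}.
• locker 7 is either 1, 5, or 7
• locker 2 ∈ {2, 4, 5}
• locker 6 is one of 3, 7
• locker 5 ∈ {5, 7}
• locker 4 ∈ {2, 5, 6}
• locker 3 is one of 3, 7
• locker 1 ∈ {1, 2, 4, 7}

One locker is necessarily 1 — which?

Among the 7 variables, 6 fits only locker 4 (and all 7 values in {1, 2, 3, 4, 5, 6, 7} must be used), so locker 4 = 6.
locker 3 and locker 6 share exactly the 2 values {3, 7}; by pigeonhole those values go to them, so strike 3, 7 from locker 1, locker 5, locker 7.
That leaves locker 5 = 5. Strike 5 from locker 2, locker 7.
So 1 goes to locker 7.

locker 7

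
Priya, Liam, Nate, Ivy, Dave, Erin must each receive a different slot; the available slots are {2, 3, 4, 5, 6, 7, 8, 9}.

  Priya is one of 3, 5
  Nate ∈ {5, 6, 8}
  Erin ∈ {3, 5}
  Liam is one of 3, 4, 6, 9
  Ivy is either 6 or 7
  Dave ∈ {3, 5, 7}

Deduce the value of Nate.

8

Priya and Erin share exactly the 2 values {3, 5}; by pigeonhole those values go to them, so strike 3, 5 from Liam, Nate, Dave.
That leaves Dave = 7. Remove 7 from Ivy.
Ivy's domain is down to {6}, so Ivy = 6. Eliminate 6 elsewhere: Liam, Nate.
So Nate = 8.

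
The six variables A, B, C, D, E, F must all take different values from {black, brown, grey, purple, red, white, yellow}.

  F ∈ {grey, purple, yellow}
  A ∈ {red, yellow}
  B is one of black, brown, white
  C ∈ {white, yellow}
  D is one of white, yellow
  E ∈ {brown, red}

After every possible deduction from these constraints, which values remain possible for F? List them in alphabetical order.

grey, purple

C and D between them cover only {white, yellow} — a naked pair. Remove those values from A, B, F.
A has just one choice, so A = red. Strike red from E.
That leaves E = brown. Eliminate brown elsewhere: B.
That leaves B = black.
No further eliminations apply; F can still be any of grey, purple.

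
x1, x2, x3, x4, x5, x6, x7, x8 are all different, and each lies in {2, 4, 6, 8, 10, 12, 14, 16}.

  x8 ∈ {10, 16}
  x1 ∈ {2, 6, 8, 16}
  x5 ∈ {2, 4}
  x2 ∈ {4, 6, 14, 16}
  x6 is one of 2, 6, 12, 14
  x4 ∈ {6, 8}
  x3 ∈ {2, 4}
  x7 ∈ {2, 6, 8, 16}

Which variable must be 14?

The 8 variables draw from only 8 values {2, 4, 6, 8, 10, 12, 14, 16}, so each is used; only x8 can be 10, hence x8 = 10.
Among the 7 still-open variables, 12 fits only x6 (and all 7 values in {2, 4, 6, 8, 12, 14, 16} must be used), so x6 = 12.
Among the 6 still-open variables, 14 fits only x2 (and all 6 values in {2, 4, 6, 8, 14, 16} must be used), so x2 = 14.

x2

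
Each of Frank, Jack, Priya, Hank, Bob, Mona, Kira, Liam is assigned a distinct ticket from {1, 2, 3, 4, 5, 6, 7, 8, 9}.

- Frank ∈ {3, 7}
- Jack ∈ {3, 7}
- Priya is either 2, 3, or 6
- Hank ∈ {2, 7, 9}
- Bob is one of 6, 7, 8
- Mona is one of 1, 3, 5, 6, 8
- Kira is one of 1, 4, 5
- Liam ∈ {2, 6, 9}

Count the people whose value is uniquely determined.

Frank and Jack between them cover only {3, 7} — a naked pair. Remove those values from Priya, Hank, Bob, Mona.
Priya, Hank, Liam share exactly the 3 values {2, 6, 9}; by pigeonhole those values go to them, so strike 2, 6, 9 from Bob, Mona.
That leaves Bob = 8. Eliminate 8 elsewhere: Mona.
Determined: Bob=8. The other people each still have more than one consistent value. That makes 1.

1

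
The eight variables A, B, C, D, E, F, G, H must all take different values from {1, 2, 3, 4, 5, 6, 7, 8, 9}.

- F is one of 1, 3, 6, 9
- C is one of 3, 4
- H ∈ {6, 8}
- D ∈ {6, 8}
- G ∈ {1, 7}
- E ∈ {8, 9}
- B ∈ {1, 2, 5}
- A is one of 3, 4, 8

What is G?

7

D and H between them cover only {6, 8} — a naked pair. Remove those values from A, E, F.
E must be 9 (only option left). Strike 9 from F.
A and C share exactly the 2 values {3, 4}; by pigeonhole those values go to them, so strike 3, 4 from F.
That leaves F = 1. Eliminate 1 elsewhere: B, G.
So G = 7.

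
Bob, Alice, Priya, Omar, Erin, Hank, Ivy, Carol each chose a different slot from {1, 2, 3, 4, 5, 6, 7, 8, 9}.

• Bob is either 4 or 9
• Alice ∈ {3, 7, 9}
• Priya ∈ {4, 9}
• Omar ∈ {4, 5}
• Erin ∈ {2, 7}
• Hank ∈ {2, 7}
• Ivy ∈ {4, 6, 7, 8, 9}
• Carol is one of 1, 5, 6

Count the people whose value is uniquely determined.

2

Bob and Priya share exactly the 2 values {4, 9}; by pigeonhole those values go to them, so strike 4, 9 from Alice, Omar, Ivy.
That leaves Omar = 5. Strike 5 from Carol.
The 2 variables Erin and Hank are confined to {2, 7}, which locks those values in; drop them from Alice, Ivy.
Alice's domain is down to {3}, so Alice = 3.
Determined: Alice=3, Omar=5. The other people each still have more than one consistent value. That makes 2.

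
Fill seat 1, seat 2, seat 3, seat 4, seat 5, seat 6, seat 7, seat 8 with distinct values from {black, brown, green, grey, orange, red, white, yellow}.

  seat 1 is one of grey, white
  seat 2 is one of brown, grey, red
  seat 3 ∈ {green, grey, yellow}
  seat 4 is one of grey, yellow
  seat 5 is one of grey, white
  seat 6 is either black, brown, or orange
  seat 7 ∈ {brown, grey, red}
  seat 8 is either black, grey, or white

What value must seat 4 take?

yellow

The 8 variables draw from only 8 values {black, brown, green, grey, orange, red, white, yellow}, so each is used; only seat 3 can be green, hence seat 3 = green.
The 7 still-open variables together cover exactly {black, brown, grey, orange, red, white, yellow} — 7 values for 7 variables — and orange appears only in seat 6's list, so seat 6 = orange.
The 6 still-open variables together cover exactly {black, brown, grey, red, white, yellow} — 6 values for 6 variables — and black appears only in seat 8's list, so seat 8 = black.
The 5 still-open variables together cover exactly {brown, grey, red, white, yellow} — 5 values for 5 variables — and yellow appears only in seat 4's list, so seat 4 = yellow.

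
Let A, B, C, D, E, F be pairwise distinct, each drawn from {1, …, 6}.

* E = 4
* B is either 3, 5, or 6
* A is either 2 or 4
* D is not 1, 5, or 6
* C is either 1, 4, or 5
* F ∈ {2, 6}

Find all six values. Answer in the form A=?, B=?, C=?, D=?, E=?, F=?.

E must be 4 (only option left). So A, C, D can't be 4.
A's domain is down to {2}, so A = 2. Strike 2 from D, F.
D has just one choice, so D = 3. Eliminate 3 elsewhere: B.
That leaves F = 6. So B can't be 6.
That leaves B = 5. Eliminate 5 elsewhere: C.
C must be 1 (only option left).

A=2, B=5, C=1, D=3, E=4, F=6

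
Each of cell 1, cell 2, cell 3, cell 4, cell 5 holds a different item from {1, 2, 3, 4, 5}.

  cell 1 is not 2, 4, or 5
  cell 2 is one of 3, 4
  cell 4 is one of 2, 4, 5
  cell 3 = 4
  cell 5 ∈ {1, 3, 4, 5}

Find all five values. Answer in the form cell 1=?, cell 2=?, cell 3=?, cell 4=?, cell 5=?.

cell 3's domain is down to {4}, so cell 3 = 4. Eliminate 4 elsewhere: cell 2, cell 4, cell 5.
cell 2 must be 3 (only option left). Strike 3 from cell 1, cell 5.
cell 1 has just one choice, so cell 1 = 1. Eliminate 1 elsewhere: cell 5.
cell 5 must be 5 (only option left). So cell 4 can't be 5.
cell 4's domain is down to {2}, so cell 4 = 2.

cell 1=1, cell 2=3, cell 3=4, cell 4=2, cell 5=5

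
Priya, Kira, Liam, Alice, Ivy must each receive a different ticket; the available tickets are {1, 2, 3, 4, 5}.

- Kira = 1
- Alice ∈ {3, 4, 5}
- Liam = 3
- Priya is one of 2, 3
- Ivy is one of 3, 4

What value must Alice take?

5

Kira's domain is down to {1}, so Kira = 1.
That leaves Liam = 3. Strike 3 from Priya, Alice, Ivy.
Ivy's domain is down to {4}, so Ivy = 4. So Alice can't be 4.
So Alice = 5.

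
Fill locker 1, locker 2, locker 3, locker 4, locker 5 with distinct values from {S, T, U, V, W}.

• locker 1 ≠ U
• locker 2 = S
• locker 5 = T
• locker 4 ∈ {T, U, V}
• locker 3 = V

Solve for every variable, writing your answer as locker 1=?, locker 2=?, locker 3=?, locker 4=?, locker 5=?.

locker 2 must be S (only option left). Eliminate S elsewhere: locker 1.
locker 3 must be V (only option left). Remove V from locker 1, locker 4.
That leaves locker 5 = T. Remove T from locker 1, locker 4.
locker 1 must be W (only option left).
locker 4's domain is down to {U}, so locker 4 = U.

locker 1=W, locker 2=S, locker 3=V, locker 4=U, locker 5=T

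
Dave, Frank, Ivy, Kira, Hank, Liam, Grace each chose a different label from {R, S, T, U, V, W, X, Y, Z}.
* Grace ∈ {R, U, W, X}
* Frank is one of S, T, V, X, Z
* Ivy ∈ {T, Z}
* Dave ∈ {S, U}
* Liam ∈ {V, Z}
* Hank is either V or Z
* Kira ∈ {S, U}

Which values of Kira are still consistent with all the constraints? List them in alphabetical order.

Dave and Kira between them cover only {S, U} — a naked pair. Remove those values from Frank, Grace.
The 2 variables Hank and Liam are confined to {V, Z}, which locks those values in; drop them from Frank, Ivy.
Ivy's domain is down to {T}, so Ivy = T. Strike T from Frank.
Frank must be X (only option left). So Grace can't be X.
No further eliminations apply; Kira can still be any of S, U.

S, U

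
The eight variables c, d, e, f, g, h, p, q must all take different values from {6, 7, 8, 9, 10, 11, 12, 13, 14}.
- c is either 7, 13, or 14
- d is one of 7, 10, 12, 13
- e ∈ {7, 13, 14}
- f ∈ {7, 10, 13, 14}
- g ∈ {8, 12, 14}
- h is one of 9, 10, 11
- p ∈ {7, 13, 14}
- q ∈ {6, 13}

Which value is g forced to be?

c, e, p between them cover only {7, 13, 14} — a naked triple. Remove those values from d, f, g, q.
f's domain is down to {10}, so f = 10. So d, h can't be 10.
q must be 6 (only option left).
d's domain is down to {12}, so d = 12. Eliminate 12 elsewhere: g.
So g = 8.

8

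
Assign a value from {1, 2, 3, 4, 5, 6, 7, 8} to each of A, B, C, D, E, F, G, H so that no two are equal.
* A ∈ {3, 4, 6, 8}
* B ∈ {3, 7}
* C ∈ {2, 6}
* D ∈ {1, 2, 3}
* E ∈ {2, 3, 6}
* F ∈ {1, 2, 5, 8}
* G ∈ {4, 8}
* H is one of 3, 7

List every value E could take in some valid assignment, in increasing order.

The 8 variables draw from only 8 values {1, 2, 3, 4, 5, 6, 7, 8}, so each is used; only F can be 5, hence F = 5.
The 7 still-open variables together cover exactly {1, 2, 3, 4, 6, 7, 8} — 7 values for 7 variables — and 1 appears only in D's list, so D = 1.
The 2 variables B and H are confined to {3, 7}, which locks those values in; drop them from A, E.
C and E between them cover only {2, 6} — a naked pair. Remove those values from A.
No further eliminations apply; E can still be any of 2, 6.

2, 6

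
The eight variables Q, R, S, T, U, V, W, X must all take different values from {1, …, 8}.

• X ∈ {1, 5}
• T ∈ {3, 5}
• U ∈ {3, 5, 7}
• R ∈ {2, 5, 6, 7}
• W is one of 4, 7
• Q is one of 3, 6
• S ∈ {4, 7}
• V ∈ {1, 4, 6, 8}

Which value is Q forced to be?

The 8 variables draw from only 8 values {1, 2, 3, 4, 5, 6, 7, 8}, so each is used; only R can be 2, hence R = 2.
Among the 7 still-open variables, 8 fits only V (and all 7 values in {1, 3, 4, 5, 6, 7, 8} must be used), so V = 8.
Among the 6 still-open variables, 1 fits only X (and all 6 values in {1, 3, 4, 5, 6, 7} must be used), so X = 1.
The 5 still-open variables together cover exactly {3, 4, 5, 6, 7} — 5 values for 5 variables — and 6 appears only in Q's list, so Q = 6.

6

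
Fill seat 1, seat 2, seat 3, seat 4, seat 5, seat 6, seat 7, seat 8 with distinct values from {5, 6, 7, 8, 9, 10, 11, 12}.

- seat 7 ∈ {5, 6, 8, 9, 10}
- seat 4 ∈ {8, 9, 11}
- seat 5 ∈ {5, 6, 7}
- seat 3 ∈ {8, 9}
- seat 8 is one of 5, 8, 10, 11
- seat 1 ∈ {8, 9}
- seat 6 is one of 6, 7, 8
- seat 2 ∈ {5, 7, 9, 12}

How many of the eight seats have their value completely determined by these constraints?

2

The 8 variables together cover exactly {5, 6, 7, 8, 9, 10, 11, 12} — 8 values for 8 variables — and 12 appears only in seat 2's list, so seat 2 = 12.
seat 1 and seat 3 between them cover only {8, 9} — a naked pair. Remove those values from seat 4, seat 6, seat 7, seat 8.
seat 4 has just one choice, so seat 4 = 11. Strike 11 from seat 8.
Determined: seat 2=12, seat 4=11. The other seats each still have more than one consistent value. That makes 2.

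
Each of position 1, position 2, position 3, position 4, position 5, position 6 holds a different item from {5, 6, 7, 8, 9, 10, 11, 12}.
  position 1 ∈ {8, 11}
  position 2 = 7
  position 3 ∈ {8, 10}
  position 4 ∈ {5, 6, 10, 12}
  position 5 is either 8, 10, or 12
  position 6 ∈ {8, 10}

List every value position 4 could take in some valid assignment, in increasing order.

position 2 must be 7 (only option left).
The 2 variables position 3 and position 6 are confined to {8, 10}, which locks those values in; drop them from position 1, position 4, position 5.
position 1 must be 11 (only option left).
position 5 has just one choice, so position 5 = 12. Eliminate 12 elsewhere: position 4.
No further eliminations apply; position 4 can still be any of 5, 6.

5, 6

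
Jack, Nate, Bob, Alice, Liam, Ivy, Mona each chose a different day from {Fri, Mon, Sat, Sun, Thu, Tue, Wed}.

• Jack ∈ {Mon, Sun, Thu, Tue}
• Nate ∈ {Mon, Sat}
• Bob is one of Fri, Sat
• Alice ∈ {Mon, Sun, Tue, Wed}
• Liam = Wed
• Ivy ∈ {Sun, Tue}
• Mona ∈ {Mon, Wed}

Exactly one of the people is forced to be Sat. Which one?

Liam has just one choice, so Liam = Wed. So Alice, Mona can't be Wed.
That leaves Mona = Mon. Eliminate Mon elsewhere: Jack, Nate, Alice.
So Sat goes to Nate.

Nate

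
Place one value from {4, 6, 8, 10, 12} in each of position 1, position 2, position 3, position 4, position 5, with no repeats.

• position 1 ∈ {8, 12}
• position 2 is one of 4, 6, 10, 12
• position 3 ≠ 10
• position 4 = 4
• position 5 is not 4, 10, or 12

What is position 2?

10

position 4 has just one choice, so position 4 = 4. Remove 4 from position 2, position 3.
The 4 still-open variables together cover exactly {6, 8, 10, 12} — 4 values for 4 variables — and 10 appears only in position 2's list, so position 2 = 10.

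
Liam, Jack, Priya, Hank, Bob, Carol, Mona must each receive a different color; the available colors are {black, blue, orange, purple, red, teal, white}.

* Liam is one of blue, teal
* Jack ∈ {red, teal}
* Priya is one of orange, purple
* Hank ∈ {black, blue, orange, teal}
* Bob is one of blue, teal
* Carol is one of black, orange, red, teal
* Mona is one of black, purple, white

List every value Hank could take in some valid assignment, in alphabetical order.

black, orange

The 7 variables together cover exactly {black, blue, orange, purple, red, teal, white} — 7 values for 7 variables — and white appears only in Mona's list, so Mona = white.
Among the 6 still-open variables, purple fits only Priya (and all 6 values in {black, blue, orange, purple, red, teal} must be used), so Priya = purple.
The 2 variables Liam and Bob are confined to {blue, teal}, which locks those values in; drop them from Jack, Hank, Carol.
That leaves Jack = red. Remove red from Carol.
No further eliminations apply; Hank can still be any of black, orange.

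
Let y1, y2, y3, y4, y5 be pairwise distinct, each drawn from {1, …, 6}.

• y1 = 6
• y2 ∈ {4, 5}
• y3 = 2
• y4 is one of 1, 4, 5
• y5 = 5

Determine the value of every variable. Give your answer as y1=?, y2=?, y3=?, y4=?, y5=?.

y1's domain is down to {6}, so y1 = 6.
That leaves y3 = 2.
y5 has just one choice, so y5 = 5. Strike 5 from y2, y4.
y2 must be 4 (only option left). Strike 4 from y4.
y4 has just one choice, so y4 = 1.

y1=6, y2=4, y3=2, y4=1, y5=5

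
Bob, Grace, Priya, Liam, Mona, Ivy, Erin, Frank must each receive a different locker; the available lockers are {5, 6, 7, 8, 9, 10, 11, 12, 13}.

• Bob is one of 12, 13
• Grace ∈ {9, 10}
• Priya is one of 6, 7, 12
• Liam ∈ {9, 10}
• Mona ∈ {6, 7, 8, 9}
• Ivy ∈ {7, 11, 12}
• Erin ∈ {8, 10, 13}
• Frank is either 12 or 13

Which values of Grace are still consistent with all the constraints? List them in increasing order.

9, 10

The 8 variables together cover exactly {6, 7, 8, 9, 10, 11, 12, 13} — 8 values for 8 variables — and 11 appears only in Ivy's list, so Ivy = 11.
The 2 variables Bob and Frank are confined to {12, 13}, which locks those values in; drop them from Priya, Erin.
The 2 variables Grace and Liam are confined to {9, 10}, which locks those values in; drop them from Mona, Erin.
Erin's domain is down to {8}, so Erin = 8. So Mona can't be 8.
No further eliminations apply; Grace can still be any of 9, 10.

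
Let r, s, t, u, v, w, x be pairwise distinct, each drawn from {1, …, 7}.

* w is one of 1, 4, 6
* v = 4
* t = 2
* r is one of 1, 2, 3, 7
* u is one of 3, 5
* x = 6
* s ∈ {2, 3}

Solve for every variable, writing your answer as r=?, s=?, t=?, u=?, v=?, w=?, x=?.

r=7, s=3, t=2, u=5, v=4, w=1, x=6

t must be 2 (only option left). Eliminate 2 elsewhere: r, s.
v's domain is down to {4}, so v = 4. So w can't be 4.
x has just one choice, so x = 6. Remove 6 from w.
s must be 3 (only option left). Eliminate 3 elsewhere: r, u.
u must be 5 (only option left).
w's domain is down to {1}, so w = 1. So r can't be 1.
That leaves r = 7.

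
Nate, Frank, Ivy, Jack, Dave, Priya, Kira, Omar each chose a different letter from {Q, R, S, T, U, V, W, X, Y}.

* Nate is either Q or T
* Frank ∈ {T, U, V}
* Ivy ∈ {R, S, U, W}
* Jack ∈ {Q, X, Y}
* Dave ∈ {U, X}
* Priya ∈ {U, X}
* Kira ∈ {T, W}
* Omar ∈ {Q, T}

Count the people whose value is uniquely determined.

3

Nate and Omar between them cover only {Q, T} — a naked pair. Remove those values from Frank, Jack, Kira.
Kira must be W (only option left). Remove W from Ivy.
Dave and Priya share exactly the 2 values {U, X}; by pigeonhole those values go to them, so strike U, X from Frank, Ivy, Jack.
That leaves Frank = V.
That leaves Jack = Y.
Determined: Frank=V, Jack=Y, Kira=W. The other people each still have more than one consistent value. That makes 3.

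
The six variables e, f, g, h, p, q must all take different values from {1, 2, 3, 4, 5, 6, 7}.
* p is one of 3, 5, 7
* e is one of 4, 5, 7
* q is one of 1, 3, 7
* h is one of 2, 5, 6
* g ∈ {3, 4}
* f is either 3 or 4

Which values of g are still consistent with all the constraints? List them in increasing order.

f and g between them cover only {3, 4} — a naked pair. Remove those values from e, p, q.
e and p share exactly the 2 values {5, 7}; by pigeonhole those values go to them, so strike 5, 7 from h, q.
q has just one choice, so q = 1.
No further eliminations apply; g can still be any of 3, 4.

3, 4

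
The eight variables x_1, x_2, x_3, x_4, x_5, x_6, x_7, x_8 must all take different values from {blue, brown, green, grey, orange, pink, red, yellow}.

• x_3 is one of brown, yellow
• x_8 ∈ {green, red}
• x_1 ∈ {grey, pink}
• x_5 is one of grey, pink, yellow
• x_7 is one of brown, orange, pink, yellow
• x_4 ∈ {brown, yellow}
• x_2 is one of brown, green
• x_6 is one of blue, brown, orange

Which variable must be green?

x_2

The 8 variables draw from only 8 values {blue, brown, green, grey, orange, pink, red, yellow}, so each is used; only x_6 can be blue, hence x_6 = blue.
The 7 still-open variables together cover exactly {brown, green, grey, orange, pink, red, yellow} — 7 values for 7 variables — and orange appears only in x_7's list, so x_7 = orange.
The 6 still-open variables draw from only 6 values {brown, green, grey, pink, red, yellow}, so each is used; only x_8 can be red, hence x_8 = red.
The 5 still-open variables together cover exactly {brown, green, grey, pink, yellow} — 5 values for 5 variables — and green appears only in x_2's list, so x_2 = green.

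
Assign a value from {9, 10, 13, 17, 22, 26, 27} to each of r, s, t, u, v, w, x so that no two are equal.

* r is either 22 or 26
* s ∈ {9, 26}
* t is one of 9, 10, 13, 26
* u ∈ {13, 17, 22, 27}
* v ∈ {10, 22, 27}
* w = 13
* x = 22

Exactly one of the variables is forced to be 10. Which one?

w has just one choice, so w = 13. So t, u can't be 13.
x has just one choice, so x = 22. So r, u, v can't be 22.
r's domain is down to {26}, so r = 26. Strike 26 from s, t.
s's domain is down to {9}, so s = 9. Eliminate 9 elsewhere: t.
So 10 goes to t.

t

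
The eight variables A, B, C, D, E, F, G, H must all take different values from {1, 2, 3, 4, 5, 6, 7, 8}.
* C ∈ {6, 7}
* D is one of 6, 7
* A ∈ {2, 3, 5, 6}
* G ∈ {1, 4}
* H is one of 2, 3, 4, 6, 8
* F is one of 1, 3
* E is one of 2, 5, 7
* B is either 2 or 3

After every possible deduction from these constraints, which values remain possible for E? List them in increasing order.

2, 5

The 8 variables draw from only 8 values {1, 2, 3, 4, 5, 6, 7, 8}, so each is used; only H can be 8, hence H = 8.
The 7 still-open variables together cover exactly {1, 2, 3, 4, 5, 6, 7} — 7 values for 7 variables — and 4 appears only in G's list, so G = 4.
The 6 still-open variables draw from only 6 values {1, 2, 3, 5, 6, 7}, so each is used; only F can be 1, hence F = 1.
The 2 variables C and D are confined to {6, 7}, which locks those values in; drop them from A, E.
No further eliminations apply; E can still be any of 2, 5.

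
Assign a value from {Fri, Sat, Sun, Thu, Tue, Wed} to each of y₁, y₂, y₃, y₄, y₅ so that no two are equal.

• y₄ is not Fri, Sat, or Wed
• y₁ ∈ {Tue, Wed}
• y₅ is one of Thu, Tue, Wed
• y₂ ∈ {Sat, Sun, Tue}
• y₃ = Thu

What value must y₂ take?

y₃ must be Thu (only option left). Eliminate Thu elsewhere: y₄, y₅.
The 4 still-open variables draw from only 4 values {Sat, Sun, Tue, Wed}, so each is used; only y₂ can be Sat, hence y₂ = Sat.

Sat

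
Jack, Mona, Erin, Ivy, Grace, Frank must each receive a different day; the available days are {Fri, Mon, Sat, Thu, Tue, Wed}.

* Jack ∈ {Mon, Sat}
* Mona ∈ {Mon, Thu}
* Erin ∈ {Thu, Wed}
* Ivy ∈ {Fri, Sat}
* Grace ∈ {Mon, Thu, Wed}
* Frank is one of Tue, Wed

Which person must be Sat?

Among the 6 variables, Fri fits only Ivy (and all 6 values in {Fri, Mon, Sat, Thu, Tue, Wed} must be used), so Ivy = Fri.
The 5 still-open variables together cover exactly {Mon, Sat, Thu, Tue, Wed} — 5 values for 5 variables — and Sat appears only in Jack's list, so Jack = Sat.

Jack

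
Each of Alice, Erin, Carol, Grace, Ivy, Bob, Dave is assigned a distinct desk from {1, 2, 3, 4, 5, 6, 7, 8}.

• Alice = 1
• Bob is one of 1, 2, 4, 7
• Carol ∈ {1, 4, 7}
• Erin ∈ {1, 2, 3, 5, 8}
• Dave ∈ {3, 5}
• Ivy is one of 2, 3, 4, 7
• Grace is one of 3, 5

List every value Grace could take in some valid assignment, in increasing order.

3, 5

Alice must be 1 (only option left). Remove 1 from Erin, Carol, Bob.
Among the 6 still-open variables, 8 fits only Erin (and all 6 values in {2, 3, 4, 5, 7, 8} must be used), so Erin = 8.
Grace and Dave share exactly the 2 values {3, 5}; by pigeonhole those values go to them, so strike 3, 5 from Ivy.
No further eliminations apply; Grace can still be any of 3, 5.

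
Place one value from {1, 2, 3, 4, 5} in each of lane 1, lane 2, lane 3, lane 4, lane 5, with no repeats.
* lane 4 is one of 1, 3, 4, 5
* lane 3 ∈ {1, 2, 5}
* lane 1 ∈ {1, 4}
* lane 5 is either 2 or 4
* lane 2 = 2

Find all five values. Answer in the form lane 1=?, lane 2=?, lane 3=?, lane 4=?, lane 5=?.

lane 2 has just one choice, so lane 2 = 2. So lane 3, lane 5 can't be 2.
lane 5's domain is down to {4}, so lane 5 = 4. Eliminate 4 elsewhere: lane 1, lane 4.
lane 1 must be 1 (only option left). Strike 1 from lane 3, lane 4.
lane 3's domain is down to {5}, so lane 3 = 5. Eliminate 5 elsewhere: lane 4.
lane 4 must be 3 (only option left).

lane 1=1, lane 2=2, lane 3=5, lane 4=3, lane 5=4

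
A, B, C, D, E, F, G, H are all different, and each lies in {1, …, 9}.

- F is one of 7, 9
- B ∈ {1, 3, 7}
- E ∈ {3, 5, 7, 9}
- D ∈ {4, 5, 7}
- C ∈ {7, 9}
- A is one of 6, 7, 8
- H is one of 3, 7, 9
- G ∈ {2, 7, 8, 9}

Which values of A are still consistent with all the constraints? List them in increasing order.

C and F between them cover only {7, 9} — a naked pair. Remove those values from A, B, D, E, G, H.
H must be 3 (only option left). Strike 3 from B, E.
B must be 1 (only option left).
That leaves E = 5. Remove 5 from D.
D must be 4 (only option left).
No further eliminations apply; A can still be any of 6, 8.

6, 8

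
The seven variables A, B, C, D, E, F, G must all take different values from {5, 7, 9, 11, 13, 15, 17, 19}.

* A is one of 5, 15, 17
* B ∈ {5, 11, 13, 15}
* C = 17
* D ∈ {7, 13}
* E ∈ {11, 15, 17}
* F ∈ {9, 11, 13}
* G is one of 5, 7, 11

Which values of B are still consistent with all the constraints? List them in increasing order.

5, 11, 13, 15

C must be 17 (only option left). So A, E can't be 17.
Among the 6 still-open variables, 9 fits only F (and all 6 values in {5, 7, 9, 11, 13, 15} must be used), so F = 9.
No further eliminations apply; B can still be any of 5, 11, 13, 15.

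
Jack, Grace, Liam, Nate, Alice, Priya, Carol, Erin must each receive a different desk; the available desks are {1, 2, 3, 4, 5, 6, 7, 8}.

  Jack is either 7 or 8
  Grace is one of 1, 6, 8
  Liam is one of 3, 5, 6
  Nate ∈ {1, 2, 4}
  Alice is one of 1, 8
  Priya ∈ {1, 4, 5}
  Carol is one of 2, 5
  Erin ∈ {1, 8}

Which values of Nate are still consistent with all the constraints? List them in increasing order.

Among the 8 variables, 3 fits only Liam (and all 8 values in {1, 2, 3, 4, 5, 6, 7, 8} must be used), so Liam = 3.
The 7 still-open variables together cover exactly {1, 2, 4, 5, 6, 7, 8} — 7 values for 7 variables — and 6 appears only in Grace's list, so Grace = 6.
The 6 still-open variables together cover exactly {1, 2, 4, 5, 7, 8} — 6 values for 6 variables — and 7 appears only in Jack's list, so Jack = 7.
Alice and Erin between them cover only {1, 8} — a naked pair. Remove those values from Nate, Priya.
No further eliminations apply; Nate can still be any of 2, 4.

2, 4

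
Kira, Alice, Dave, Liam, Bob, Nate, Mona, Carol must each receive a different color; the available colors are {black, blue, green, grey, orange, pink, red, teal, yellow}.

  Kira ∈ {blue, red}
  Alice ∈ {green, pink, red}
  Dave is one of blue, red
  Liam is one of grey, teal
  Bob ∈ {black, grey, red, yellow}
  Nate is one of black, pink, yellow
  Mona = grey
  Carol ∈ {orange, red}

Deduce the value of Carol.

Mona has just one choice, so Mona = grey. Strike grey from Liam, Bob.
Liam's domain is down to {teal}, so Liam = teal.
Kira and Dave share exactly the 2 values {blue, red}; by pigeonhole those values go to them, so strike blue, red from Alice, Bob, Carol.
So Carol = orange.

orange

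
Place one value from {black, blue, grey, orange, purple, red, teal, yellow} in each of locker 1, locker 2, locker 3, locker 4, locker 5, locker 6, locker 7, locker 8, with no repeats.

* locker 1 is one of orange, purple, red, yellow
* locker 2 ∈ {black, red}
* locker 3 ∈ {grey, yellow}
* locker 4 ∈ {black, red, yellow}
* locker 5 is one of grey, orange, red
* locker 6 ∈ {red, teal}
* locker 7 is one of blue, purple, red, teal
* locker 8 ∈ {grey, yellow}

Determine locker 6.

teal

The 8 variables draw from only 8 values {black, blue, grey, orange, purple, red, teal, yellow}, so each is used; only locker 7 can be blue, hence locker 7 = blue.
The 7 still-open variables draw from only 7 values {black, grey, orange, purple, red, teal, yellow}, so each is used; only locker 1 can be purple, hence locker 1 = purple.
Among the 6 still-open variables, orange fits only locker 5 (and all 6 values in {black, grey, orange, red, teal, yellow} must be used), so locker 5 = orange.
The 5 still-open variables together cover exactly {black, grey, red, teal, yellow} — 5 values for 5 variables — and teal appears only in locker 6's list, so locker 6 = teal.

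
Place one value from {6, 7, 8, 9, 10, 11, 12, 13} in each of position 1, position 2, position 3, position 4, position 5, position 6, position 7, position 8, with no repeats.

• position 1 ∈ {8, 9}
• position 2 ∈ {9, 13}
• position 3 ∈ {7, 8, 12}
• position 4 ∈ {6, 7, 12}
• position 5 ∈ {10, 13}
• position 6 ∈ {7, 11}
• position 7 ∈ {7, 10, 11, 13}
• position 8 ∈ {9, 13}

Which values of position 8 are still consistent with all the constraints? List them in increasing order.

9, 13

The 8 variables together cover exactly {6, 7, 8, 9, 10, 11, 12, 13} — 8 values for 8 variables — and 6 appears only in position 4's list, so position 4 = 6.
The 7 still-open variables draw from only 7 values {7, 8, 9, 10, 11, 12, 13}, so each is used; only position 3 can be 12, hence position 3 = 12.
The 6 still-open variables together cover exactly {7, 8, 9, 10, 11, 13} — 6 values for 6 variables — and 8 appears only in position 1's list, so position 1 = 8.
position 2 and position 8 between them cover only {9, 13} — a naked pair. Remove those values from position 5, position 7.
position 5 has just one choice, so position 5 = 10. Remove 10 from position 7.
No further eliminations apply; position 8 can still be any of 9, 13.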